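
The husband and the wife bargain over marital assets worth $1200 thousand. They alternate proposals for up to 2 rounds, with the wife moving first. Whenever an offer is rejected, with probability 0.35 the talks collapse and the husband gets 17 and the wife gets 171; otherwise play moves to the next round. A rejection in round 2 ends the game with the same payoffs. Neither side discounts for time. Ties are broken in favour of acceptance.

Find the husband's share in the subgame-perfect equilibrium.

674.8

Round 2 (the husband proposes): the wife gets 171 if talks fail, so the husband offers 171 and keeps 1029.
Round 1 (the wife proposes): rejecting gives the husband an expected 0.65 × 1029 + 0.35 × 17 = 674.8, so the wife offers 674.8, keeping 525.2.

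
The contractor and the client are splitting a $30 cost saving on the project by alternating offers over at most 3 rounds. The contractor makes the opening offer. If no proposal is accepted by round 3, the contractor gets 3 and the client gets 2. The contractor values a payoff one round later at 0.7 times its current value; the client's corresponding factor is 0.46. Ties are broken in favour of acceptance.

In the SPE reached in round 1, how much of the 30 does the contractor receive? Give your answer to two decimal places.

Round 3 (the contractor proposes): the client gets 2 if talks fail, so the contractor offers 2 and keeps 28.
Round 2 (the client proposes): the contractor can get 28 next round, worth 0.7 × 28 = 19.6 now; the client offers that and keeps 10.4.
Round 1 (the contractor proposes): the client can get 10.4 next round, worth 0.46 × 10.4 = 4.784 now, so the contractor offers 4.784, keeping 25.216.

25.22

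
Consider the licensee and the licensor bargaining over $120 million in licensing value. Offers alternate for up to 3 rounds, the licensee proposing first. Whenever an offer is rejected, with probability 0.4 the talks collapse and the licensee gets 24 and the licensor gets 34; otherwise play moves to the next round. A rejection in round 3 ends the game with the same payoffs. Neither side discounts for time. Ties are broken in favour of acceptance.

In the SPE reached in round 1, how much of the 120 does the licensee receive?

71.12

By backward induction:
Round 3 (the licensee proposes): the licensor gets 34 if talks fail, so the licensee offers 34 and keeps 86.
Round 2 (the licensor proposes): rejecting gives the licensee an expected 0.6 × 86 + 0.4 × 24 = 61.2, so the licensor offers 61.2, keeping 58.8.
Round 1 (the licensee proposes): rejecting gives the licensor an expected 0.6 × 58.8 + 0.4 × 34 = 48.88. The licensee offers 48.88 and keeps 120 − 48.88 = 71.12.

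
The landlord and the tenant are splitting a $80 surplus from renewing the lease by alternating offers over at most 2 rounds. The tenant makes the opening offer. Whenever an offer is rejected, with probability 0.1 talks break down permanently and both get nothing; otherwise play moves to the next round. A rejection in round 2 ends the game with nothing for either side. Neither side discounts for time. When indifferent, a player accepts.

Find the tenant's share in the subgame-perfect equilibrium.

By backward induction:
Round 2 (the landlord proposes): the tenant will accept anything ≥ 0, so the landlord offers 0 and keeps 80.
Round 1 (the tenant proposes): rejecting gives the landlord an expected 0.9 × 80 = 72. The tenant offers 72 and keeps 80 − 72 = 8.

8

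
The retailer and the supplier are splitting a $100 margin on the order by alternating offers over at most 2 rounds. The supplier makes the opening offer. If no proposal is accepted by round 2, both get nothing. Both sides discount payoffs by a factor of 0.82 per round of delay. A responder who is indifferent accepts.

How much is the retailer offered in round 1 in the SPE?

Round 2 (the retailer proposes): the supplier will accept anything ≥ 0, so the retailer offers 0 and keeps 100.
Round 1 (the supplier proposes): the retailer can get 100 next round, worth 0.82 × 100 = 82 now. The supplier offers 82 and keeps 100 − 82 = 18.

82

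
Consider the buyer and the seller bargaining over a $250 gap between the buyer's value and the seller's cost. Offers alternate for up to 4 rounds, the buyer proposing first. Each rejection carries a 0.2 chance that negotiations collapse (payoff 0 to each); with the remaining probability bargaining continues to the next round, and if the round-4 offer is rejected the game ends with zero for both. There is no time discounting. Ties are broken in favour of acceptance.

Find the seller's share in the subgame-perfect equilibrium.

Round 4 (the seller proposes): rejection yields 0 for the buyer; the seller offers 0 and keeps 250.
Round 3 (the buyer proposes): rejecting gives the seller an expected 0.8 × 250 = 200; the buyer offers that and keeps 50.
Round 2 (the seller proposes): rejecting gives the buyer an expected 0.8 × 50 = 40; the seller offers that and keeps 210.
Round 1 (the buyer proposes): rejecting gives the seller an expected 0.8 × 210 = 168; the buyer offers that and keeps 82.

168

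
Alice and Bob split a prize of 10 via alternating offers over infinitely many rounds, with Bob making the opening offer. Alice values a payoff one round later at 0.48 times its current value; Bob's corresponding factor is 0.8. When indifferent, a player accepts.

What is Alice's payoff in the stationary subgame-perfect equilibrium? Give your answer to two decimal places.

In a stationary SPE each proposer offers the other exactly their discounted continuation value.
If Bob keeps x when proposing and Alice keeps y when proposing, then x = 10 − 0.48y and y = 10 − 0.8x.
Solving: x = 10(1 − 0.48) / (1 − 0.8·0.48) = 5.2 / 0.616 ≈ 8.4416.
Alice gets 10 − 8.4416 ≈ 1.5584.

1.56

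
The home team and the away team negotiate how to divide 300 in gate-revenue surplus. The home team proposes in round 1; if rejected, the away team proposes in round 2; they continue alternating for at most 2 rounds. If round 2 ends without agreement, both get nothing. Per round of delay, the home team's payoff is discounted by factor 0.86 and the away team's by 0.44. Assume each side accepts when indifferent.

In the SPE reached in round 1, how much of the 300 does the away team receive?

132

Round 2 (the away team proposes): the home team will accept anything ≥ 0, so the away team offers 0 and keeps 300.
Round 1 (the home team proposes): the away team can get 300 next round, worth 0.44 × 300 = 132 now; the home team offers that and keeps 168.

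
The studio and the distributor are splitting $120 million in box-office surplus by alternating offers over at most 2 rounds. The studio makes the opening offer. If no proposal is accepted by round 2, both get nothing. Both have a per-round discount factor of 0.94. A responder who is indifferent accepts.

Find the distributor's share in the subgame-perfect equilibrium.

112.8

Round 2 (the distributor proposes): the studio will accept anything ≥ 0, so the distributor offers 0 and keeps 120.
Round 1 (the studio proposes): the distributor can get 120 next round, worth 0.94 × 120 = 112.8 now. The studio offers 112.8 and keeps 120 − 112.8 = 7.2.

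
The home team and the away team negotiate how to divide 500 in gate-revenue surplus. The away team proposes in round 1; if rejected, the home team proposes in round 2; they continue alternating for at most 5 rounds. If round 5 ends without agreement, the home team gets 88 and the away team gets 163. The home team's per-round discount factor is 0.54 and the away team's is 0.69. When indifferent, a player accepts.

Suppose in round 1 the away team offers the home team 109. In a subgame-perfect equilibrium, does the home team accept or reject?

Reject

Work out the home team's continuation value if the offer is rejected.
Round 5 (the away team proposes): the home team gets 88 if talks fail, so the away team offers 88 and keeps 412.
Round 4 (the home team proposes): the away team can get 412 next round, worth 0.69 × 412 = 284.28 now; the home team offers that and keeps 215.72.
Round 3 (the away team proposes): the home team can get 215.72 next round, worth 0.54 × 215.72 = 116.4888 now. The away team offers 116.4888 and keeps 500 − 116.4888 = 383.5112.
Round 2 (the home team proposes): the away team can get 383.5112 next round, worth 0.69 × 383.5112 = 264.622728 now; the home team offers that and keeps 235.377272.
So by rejecting in round 1, the home team gets 235.377272 next round, worth 0.54 × 235.377272 = 127.10372688 now.
Offer 109 < 127.10372688, so the home team rejects.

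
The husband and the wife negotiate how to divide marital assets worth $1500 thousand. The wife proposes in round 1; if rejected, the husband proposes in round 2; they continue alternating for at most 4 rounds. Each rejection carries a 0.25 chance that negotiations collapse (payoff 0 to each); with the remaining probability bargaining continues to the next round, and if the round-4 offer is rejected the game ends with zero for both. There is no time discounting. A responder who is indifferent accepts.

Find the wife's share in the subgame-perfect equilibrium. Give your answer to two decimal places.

585.94

By backward induction:
Round 4 (the husband proposes): the wife will accept anything ≥ 0, so the husband offers 0 and keeps 1500.
Round 3 (the wife proposes): rejecting gives the husband an expected 0.75 × 1500 = 1125; the wife offers that and keeps 375.
Round 2 (the husband proposes): rejecting gives the wife an expected 0.75 × 375 = 281.25, so the husband offers 281.25, keeping 1218.75.
Round 1 (the wife proposes): rejecting gives the husband an expected 0.75 × 1218.75 = 914.0625; the wife offers that and keeps 585.9375.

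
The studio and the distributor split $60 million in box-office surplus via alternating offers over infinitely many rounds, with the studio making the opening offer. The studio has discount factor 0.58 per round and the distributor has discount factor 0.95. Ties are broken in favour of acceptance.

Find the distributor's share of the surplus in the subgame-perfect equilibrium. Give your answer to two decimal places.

In a stationary SPE each proposer offers the other exactly their discounted continuation value.
If the studio keeps x when proposing and the distributor keeps y when proposing, then x = 60 − 0.95y and y = 60 − 0.58x.
Solving: x = 60(1 − 0.95) / (1 − 0.58·0.95) = 3 / 0.449 ≈ 6.6815.
The distributor gets 60 − 6.6815 ≈ 53.3185.

53.32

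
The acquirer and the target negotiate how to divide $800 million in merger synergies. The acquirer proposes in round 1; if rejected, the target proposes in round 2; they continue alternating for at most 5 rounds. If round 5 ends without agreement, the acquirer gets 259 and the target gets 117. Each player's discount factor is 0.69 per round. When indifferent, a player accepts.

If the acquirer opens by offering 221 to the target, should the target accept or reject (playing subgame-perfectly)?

Work out the target's continuation value if the offer is rejected.
Round 5 (the acquirer proposes): the target gets 117 if talks fail, so the acquirer offers 117 and keeps 683.
Round 4 (the target proposes): the acquirer can get 683 next round, worth 0.69 × 683 = 471.27 now. The target offers 471.27 and keeps 800 − 471.27 = 328.73.
Round 3 (the acquirer proposes): the target can get 328.73 next round, worth 0.69 × 328.73 = 226.8237 now, so the acquirer offers 226.8237, keeping 573.1763.
Round 2 (the target proposes): the acquirer can get 573.1763 next round, worth 0.69 × 573.1763 = 395.491647 now; the target offers that and keeps 404.508353.
So by rejecting in round 1, the target gets 404.508353 next round, worth 0.69 × 404.508353 = 279.11076357 now.
Offer 221 < 279.11076357, so the target rejects.

Reject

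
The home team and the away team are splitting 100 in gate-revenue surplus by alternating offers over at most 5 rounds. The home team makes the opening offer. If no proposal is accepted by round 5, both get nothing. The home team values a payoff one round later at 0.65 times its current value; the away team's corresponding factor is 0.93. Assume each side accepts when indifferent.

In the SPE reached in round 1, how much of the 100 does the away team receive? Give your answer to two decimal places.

52.23

Round 5 (the home team proposes): the away team will accept anything ≥ 0, so the home team offers 0 and keeps 100.
Round 4 (the away team proposes): the home team can get 100 next round, worth 0.65 × 100 = 65 now. The away team offers 65 and keeps 100 − 65 = 35.
Round 3 (the home team proposes): the away team can get 35 next round, worth 0.93 × 35 = 32.55 now. The home team offers 32.55 and keeps 100 − 32.55 = 67.45.
Round 2 (the away team proposes): the home team can get 67.45 next round, worth 0.65 × 67.45 = 43.8425 now, so the away team offers 43.8425, keeping 56.1575.
Round 1 (the home team proposes): the away team can get 56.1575 next round, worth 0.93 × 56.1575 = 52.226475 now, so the home team offers 52.226475, keeping 47.773525.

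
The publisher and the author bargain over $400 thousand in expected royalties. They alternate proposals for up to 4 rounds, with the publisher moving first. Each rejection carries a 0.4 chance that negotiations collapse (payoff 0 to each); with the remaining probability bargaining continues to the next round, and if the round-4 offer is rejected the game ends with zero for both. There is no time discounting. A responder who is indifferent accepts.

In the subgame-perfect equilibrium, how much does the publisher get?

Round 4 (the author proposes): rejection yields 0 for the publisher; the author offers 0 and keeps 400.
Round 3 (the publisher proposes): rejecting gives the author an expected 0.6 × 400 = 240; the publisher offers that and keeps 160.
Round 2 (the author proposes): rejecting gives the publisher an expected 0.6 × 160 = 96. The author offers 96 and keeps 400 − 96 = 304.
Round 1 (the publisher proposes): rejecting gives the author an expected 0.6 × 304 = 182.4. The publisher offers 182.4 and keeps 400 − 182.4 = 217.6.

217.6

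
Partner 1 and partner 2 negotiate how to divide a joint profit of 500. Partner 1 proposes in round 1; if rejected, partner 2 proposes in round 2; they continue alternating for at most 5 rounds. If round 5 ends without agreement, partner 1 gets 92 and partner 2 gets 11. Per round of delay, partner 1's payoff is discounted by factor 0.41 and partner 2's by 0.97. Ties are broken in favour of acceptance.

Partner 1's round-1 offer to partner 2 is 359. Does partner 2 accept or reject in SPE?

Reject

Work out partner 2's continuation value if the offer is rejected.
Round 5 (partner 1 proposes): partner 2 gets 11 if talks fail, so partner 1 offers 11 and keeps 489.
Round 4 (partner 2 proposes): partner 1 can get 489 next round, worth 0.41 × 489 = 200.49 now. Partner 2 offers 200.49 and keeps 500 − 200.49 = 299.51.
Round 3 (partner 1 proposes): partner 2 can get 299.51 next round, worth 0.97 × 299.51 = 290.5247 now; partner 1 offers that and keeps 209.4753.
Round 2 (partner 2 proposes): partner 1 can get 209.4753 next round, worth 0.41 × 209.4753 = 85.884873 now. Partner 2 offers 85.884873 and keeps 500 − 85.884873 = 414.115127.
So by rejecting in round 1, partner 2 gets 414.115127 next round, worth 0.97 × 414.115127 = 401.69167319 now.
Offer 359 < 401.69167319, so partner 2 rejects.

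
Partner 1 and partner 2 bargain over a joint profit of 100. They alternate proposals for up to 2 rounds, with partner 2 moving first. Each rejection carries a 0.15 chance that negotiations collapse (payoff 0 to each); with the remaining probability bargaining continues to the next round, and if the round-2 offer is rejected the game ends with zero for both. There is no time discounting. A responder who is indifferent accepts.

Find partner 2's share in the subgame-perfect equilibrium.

15

By backward induction:
Round 2 (partner 1 proposes): rejection yields 0 for partner 2; partner 1 offers 0 and keeps 100.
Round 1 (partner 2 proposes): rejecting gives partner 1 an expected 0.85 × 100 = 85. Partner 2 offers 85 and keeps 100 − 85 = 15.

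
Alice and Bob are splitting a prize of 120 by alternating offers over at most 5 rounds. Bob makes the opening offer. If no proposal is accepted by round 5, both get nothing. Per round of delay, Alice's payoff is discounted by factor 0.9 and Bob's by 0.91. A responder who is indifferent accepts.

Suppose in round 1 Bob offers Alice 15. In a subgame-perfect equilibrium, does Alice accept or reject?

Round 5 (Bob proposes): rejection yields 0 for Alice; Bob offers 0 and keeps 120.
Round 4 (Alice proposes): Bob can get 120 next round, worth 0.91 × 120 = 109.2 now; Alice offers that and keeps 10.8.
Round 3 (Bob proposes): Alice can get 10.8 next round, worth 0.9 × 10.8 = 9.72 now; Bob offers that and keeps 110.28.
Round 2 (Alice proposes): Bob can get 110.28 next round, worth 0.91 × 110.28 = 100.3548 now; Alice offers that and keeps 19.6452.
So by rejecting in round 1, Alice gets 19.6452 next round, worth 0.9 × 19.6452 = 17.68068 now.
Offer 15 < 17.68068, so Alice rejects.

Reject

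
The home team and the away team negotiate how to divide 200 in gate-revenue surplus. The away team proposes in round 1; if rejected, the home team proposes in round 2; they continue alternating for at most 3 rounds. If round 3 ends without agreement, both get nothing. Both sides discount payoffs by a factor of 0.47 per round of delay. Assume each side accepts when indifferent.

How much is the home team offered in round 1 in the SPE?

Work backward from the last round.
Round 3 (the away team proposes): rejection yields 0 for the home team; the away team offers 0 and keeps 200.
Round 2 (the home team proposes): the away team can get 200 next round, worth 0.47 × 200 = 94 now, so the home team offers 94, keeping 106.
Round 1 (the away team proposes): the home team can get 106 next round, worth 0.47 × 106 = 49.82 now. The away team offers 49.82 and keeps 200 − 49.82 = 150.18.

49.82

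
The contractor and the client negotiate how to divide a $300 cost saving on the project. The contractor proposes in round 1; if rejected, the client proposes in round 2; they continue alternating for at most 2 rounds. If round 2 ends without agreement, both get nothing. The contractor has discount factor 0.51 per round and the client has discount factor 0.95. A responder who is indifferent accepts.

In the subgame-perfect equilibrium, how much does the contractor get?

15

Round 2 (the client proposes): the contractor will accept anything ≥ 0, so the client offers 0 and keeps 300.
Round 1 (the contractor proposes): the client can get 300 next round, worth 0.95 × 300 = 285 now, so the contractor offers 285, keeping 15.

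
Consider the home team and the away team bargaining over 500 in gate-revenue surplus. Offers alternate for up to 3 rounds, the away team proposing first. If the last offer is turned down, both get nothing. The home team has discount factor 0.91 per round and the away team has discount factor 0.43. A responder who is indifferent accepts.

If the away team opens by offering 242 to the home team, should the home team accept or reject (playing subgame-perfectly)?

Round 3 (the away team proposes): the home team will accept anything ≥ 0, so the away team offers 0 and keeps 500.
Round 2 (the home team proposes): the away team can get 500 next round, worth 0.43 × 500 = 215 now; the home team offers that and keeps 285.
So by rejecting in round 1, the home team gets 285 next round, worth 0.91 × 285 = 259.35 now.
Offer 242 < 259.35, so the home team rejects.

Reject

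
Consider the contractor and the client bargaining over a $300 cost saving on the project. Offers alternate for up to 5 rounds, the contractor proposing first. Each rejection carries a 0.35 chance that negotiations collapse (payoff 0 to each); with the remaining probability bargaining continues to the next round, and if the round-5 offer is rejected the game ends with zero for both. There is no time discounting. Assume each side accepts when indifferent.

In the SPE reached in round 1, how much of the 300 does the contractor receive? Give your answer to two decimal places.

By backward induction:
Round 5 (the contractor proposes): rejection yields 0 for the client; the contractor offers 0 and keeps 300.
Round 4 (the client proposes): rejecting gives the contractor an expected 0.65 × 300 = 195. The client offers 195 and keeps 300 − 195 = 105.
Round 3 (the contractor proposes): rejecting gives the client an expected 0.65 × 105 = 68.25, so the contractor offers 68.25, keeping 231.75.
Round 2 (the client proposes): rejecting gives the contractor an expected 0.65 × 231.75 = 150.6375. The client offers 150.6375 and keeps 300 − 150.6375 = 149.3625.
Round 1 (the contractor proposes): rejecting gives the client an expected 0.65 × 149.3625 = 97.085625, so the contractor offers 97.085625, keeping 202.914375.

202.91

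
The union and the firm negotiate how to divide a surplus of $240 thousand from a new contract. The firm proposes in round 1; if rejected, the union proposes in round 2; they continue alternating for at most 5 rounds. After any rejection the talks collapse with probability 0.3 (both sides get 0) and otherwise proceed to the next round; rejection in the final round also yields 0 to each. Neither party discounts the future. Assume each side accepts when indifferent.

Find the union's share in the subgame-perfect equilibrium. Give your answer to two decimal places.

By backward induction:
Round 5 (the firm proposes): the union will accept anything ≥ 0, so the firm offers 0 and keeps 240.
Round 4 (the union proposes): rejecting gives the firm an expected 0.7 × 240 = 168. The union offers 168 and keeps 240 − 168 = 72.
Round 3 (the firm proposes): rejecting gives the union an expected 0.7 × 72 = 50.4, so the firm offers 50.4, keeping 189.6.
Round 2 (the union proposes): rejecting gives the firm an expected 0.7 × 189.6 = 132.72; the union offers that and keeps 107.28.
Round 1 (the firm proposes): rejecting gives the union an expected 0.7 × 107.28 = 75.096, so the firm offers 75.096, keeping 164.904.

75.10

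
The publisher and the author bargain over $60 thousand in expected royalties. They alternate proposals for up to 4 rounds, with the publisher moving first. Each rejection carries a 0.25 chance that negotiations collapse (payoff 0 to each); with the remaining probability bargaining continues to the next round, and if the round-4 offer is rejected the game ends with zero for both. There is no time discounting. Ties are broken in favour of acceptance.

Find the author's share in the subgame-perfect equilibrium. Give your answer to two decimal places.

36.56

Round 4 (the author proposes): rejection yields 0 for the publisher; the author offers 0 and keeps 60.
Round 3 (the publisher proposes): rejecting gives the author an expected 0.75 × 60 = 45. The publisher offers 45 and keeps 60 − 45 = 15.
Round 2 (the author proposes): rejecting gives the publisher an expected 0.75 × 15 = 11.25; the author offers that and keeps 48.75.
Round 1 (the publisher proposes): rejecting gives the author an expected 0.75 × 48.75 = 36.5625, so the publisher offers 36.5625, keeping 23.4375.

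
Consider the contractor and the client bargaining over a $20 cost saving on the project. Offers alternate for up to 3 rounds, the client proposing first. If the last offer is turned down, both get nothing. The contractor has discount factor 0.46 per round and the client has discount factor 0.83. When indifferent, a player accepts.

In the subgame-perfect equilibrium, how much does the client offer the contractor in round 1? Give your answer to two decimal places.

1.56

Round 3 (the client proposes): the contractor will accept anything ≥ 0, so the client offers 0 and keeps 20.
Round 2 (the contractor proposes): the client can get 20 next round, worth 0.83 × 20 = 16.6 now. The contractor offers 16.6 and keeps 20 − 16.6 = 3.4.
Round 1 (the client proposes): the contractor can get 3.4 next round, worth 0.46 × 3.4 = 1.564 now. The client offers 1.564 and keeps 20 − 1.564 = 18.436.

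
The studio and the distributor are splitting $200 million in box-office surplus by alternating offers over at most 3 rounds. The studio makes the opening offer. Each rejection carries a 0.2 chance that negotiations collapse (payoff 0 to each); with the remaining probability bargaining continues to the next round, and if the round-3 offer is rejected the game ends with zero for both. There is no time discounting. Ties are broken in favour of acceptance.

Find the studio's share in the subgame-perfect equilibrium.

Round 3 (the studio proposes): rejection yields 0 for the distributor; the studio offers 0 and keeps 200.
Round 2 (the distributor proposes): rejecting gives the studio an expected 0.8 × 200 = 160. The distributor offers 160 and keeps 200 − 160 = 40.
Round 1 (the studio proposes): rejecting gives the distributor an expected 0.8 × 40 = 32, so the studio offers 32, keeping 168.

168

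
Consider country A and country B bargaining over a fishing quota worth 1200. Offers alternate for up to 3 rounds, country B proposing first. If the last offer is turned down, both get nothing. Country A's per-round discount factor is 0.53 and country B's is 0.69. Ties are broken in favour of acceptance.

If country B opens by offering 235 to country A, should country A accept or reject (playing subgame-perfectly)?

Accept

Round 3 (country B proposes): rejection yields 0 for country A; country B offers 0 and keeps 1200.
Round 2 (country A proposes): country B can get 1200 next round, worth 0.69 × 1200 = 828 now, so country A offers 828, keeping 372.
So by rejecting in round 1, country A gets 372 next round, worth 0.53 × 372 = 197.16 now.
Offer 235 ≥ 197.16, so country A accepts.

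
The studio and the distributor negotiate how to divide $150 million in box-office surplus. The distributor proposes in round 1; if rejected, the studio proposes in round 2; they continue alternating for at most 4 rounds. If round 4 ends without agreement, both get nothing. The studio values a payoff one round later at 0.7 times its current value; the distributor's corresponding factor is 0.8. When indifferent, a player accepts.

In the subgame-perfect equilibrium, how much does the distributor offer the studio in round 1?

Round 4 (the studio proposes): rejection yields 0 for the distributor; the studio offers 0 and keeps 150.
Round 3 (the distributor proposes): the studio can get 150 next round, worth 0.7 × 150 = 105 now, so the distributor offers 105, keeping 45.
Round 2 (the studio proposes): the distributor can get 45 next round, worth 0.8 × 45 = 36 now, so the studio offers 36, keeping 114.
Round 1 (the distributor proposes): the studio can get 114 next round, worth 0.7 × 114 = 79.8 now, so the distributor offers 79.8, keeping 70.2.

79.8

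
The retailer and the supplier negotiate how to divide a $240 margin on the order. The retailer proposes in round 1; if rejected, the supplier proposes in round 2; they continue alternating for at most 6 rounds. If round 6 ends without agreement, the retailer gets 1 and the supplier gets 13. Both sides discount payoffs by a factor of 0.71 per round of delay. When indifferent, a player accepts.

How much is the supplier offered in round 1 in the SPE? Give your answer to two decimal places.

Solve by backward induction from round 6.
Round 6 (the supplier proposes): the retailer gets 1 if talks fail, so the supplier offers 1 and keeps 239.
Round 5 (the retailer proposes): the supplier can get 239 next round, worth 0.71 × 239 = 169.69 now; the retailer offers that and keeps 70.31.
Round 4 (the supplier proposes): the retailer can get 70.31 next round, worth 0.71 × 70.31 = 49.9201 now; the supplier offers that and keeps 190.0799.
Round 3 (the retailer proposes): the supplier can get 190.0799 next round, worth 0.71 × 190.0799 = 134.956729 now; the retailer offers that and keeps 105.043271.
Round 2 (the supplier proposes): the retailer can get 105.043271 next round, worth 0.71 × 105.043271 = 74.58072241 now. The supplier offers 74.58072241 and keeps 240 − 74.58072241 = 165.41927759.
Round 1 (the retailer proposes): the supplier can get 165.41927759 next round, worth 0.71 × 165.41927759 = 117.4476870889 now, so the retailer offers 117.4476870889, keeping 122.5523129111.

117.45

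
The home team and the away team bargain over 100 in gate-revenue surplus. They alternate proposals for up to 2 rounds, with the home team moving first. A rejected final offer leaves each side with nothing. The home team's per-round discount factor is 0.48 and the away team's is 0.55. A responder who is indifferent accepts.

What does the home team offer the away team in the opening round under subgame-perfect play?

55

Round 2 (the away team proposes): the home team will accept anything ≥ 0, so the away team offers 0 and keeps 100.
Round 1 (the home team proposes): the away team can get 100 next round, worth 0.55 × 100 = 55 now, so the home team offers 55, keeping 45.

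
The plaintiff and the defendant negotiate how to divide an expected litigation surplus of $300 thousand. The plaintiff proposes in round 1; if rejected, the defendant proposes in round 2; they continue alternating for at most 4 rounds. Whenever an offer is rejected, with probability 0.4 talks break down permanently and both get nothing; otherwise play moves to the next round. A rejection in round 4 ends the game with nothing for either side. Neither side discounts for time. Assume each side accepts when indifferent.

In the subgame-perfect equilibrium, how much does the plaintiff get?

163.2

By backward induction:
Round 4 (the defendant proposes): the plaintiff will accept anything ≥ 0, so the defendant offers 0 and keeps 300.
Round 3 (the plaintiff proposes): rejecting gives the defendant an expected 0.6 × 300 = 180. The plaintiff offers 180 and keeps 300 − 180 = 120.
Round 2 (the defendant proposes): rejecting gives the plaintiff an expected 0.6 × 120 = 72; the defendant offers that and keeps 228.
Round 1 (the plaintiff proposes): rejecting gives the defendant an expected 0.6 × 228 = 136.8; the plaintiff offers that and keeps 163.2.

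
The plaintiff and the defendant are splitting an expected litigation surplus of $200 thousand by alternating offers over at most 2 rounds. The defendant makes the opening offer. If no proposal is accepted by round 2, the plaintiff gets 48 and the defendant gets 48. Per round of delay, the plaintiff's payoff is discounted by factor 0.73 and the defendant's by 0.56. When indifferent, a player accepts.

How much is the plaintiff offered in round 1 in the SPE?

Work backward from the last round.
Round 2 (the plaintiff proposes): the defendant gets 48 if talks fail, so the plaintiff offers 48 and keeps 152.
Round 1 (the defendant proposes): the plaintiff can get 152 next round, worth 0.73 × 152 = 110.96 now. The defendant offers 110.96 and keeps 200 − 110.96 = 89.04.

110.96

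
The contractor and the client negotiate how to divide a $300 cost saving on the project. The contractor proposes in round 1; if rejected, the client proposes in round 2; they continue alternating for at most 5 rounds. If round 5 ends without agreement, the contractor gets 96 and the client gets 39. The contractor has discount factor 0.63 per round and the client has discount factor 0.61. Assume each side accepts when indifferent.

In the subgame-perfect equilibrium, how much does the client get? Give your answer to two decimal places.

99.49

Solve by backward induction from round 5.
Round 5 (the contractor proposes): the client gets 39 if talks fail, so the contractor offers 39 and keeps 261.
Round 4 (the client proposes): the contractor can get 261 next round, worth 0.63 × 261 = 164.43 now; the client offers that and keeps 135.57.
Round 3 (the contractor proposes): the client can get 135.57 next round, worth 0.61 × 135.57 = 82.6977 now, so the contractor offers 82.6977, keeping 217.3023.
Round 2 (the client proposes): the contractor can get 217.3023 next round, worth 0.63 × 217.3023 = 136.900449 now; the client offers that and keeps 163.099551.
Round 1 (the contractor proposes): the client can get 163.099551 next round, worth 0.61 × 163.099551 = 99.49072611 now; the contractor offers that and keeps 200.50927389.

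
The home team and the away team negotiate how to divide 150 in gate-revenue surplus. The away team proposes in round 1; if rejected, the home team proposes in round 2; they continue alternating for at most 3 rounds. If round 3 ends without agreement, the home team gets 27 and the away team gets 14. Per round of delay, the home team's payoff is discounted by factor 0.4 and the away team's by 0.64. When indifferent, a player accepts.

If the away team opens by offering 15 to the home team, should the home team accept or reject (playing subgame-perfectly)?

Reject

Work out the home team's continuation value if the offer is rejected.
Round 3 (the away team proposes): the home team gets 27 if talks fail, so the away team offers 27 and keeps 123.
Round 2 (the home team proposes): the away team can get 123 next round, worth 0.64 × 123 = 78.72 now; the home team offers that and keeps 71.28.
So by rejecting in round 1, the home team gets 71.28 next round, worth 0.4 × 71.28 = 28.512 now.
Offer 15 < 28.512, so the home team rejects.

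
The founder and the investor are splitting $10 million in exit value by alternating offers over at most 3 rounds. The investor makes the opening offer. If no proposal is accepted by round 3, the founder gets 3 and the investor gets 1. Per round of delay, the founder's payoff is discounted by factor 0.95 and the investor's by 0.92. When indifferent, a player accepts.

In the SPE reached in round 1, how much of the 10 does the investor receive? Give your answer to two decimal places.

6.62

Work backward from the last round.
Round 3 (the investor proposes): the founder gets 3 if talks fail, so the investor offers 3 and keeps 7.
Round 2 (the founder proposes): the investor can get 7 next round, worth 0.92 × 7 = 6.44 now; the founder offers that and keeps 3.56.
Round 1 (the investor proposes): the founder can get 3.56 next round, worth 0.95 × 3.56 = 3.382 now. The investor offers 3.382 and keeps 10 − 3.382 = 6.618.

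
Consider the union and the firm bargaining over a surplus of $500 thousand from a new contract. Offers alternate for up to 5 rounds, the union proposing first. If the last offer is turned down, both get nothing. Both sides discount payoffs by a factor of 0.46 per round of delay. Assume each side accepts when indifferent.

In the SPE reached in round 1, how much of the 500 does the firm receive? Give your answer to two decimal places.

Work backward from the last round.
Round 5 (the union proposes): the firm will accept anything ≥ 0, so the union offers 0 and keeps 500.
Round 4 (the firm proposes): the union can get 500 next round, worth 0.46 × 500 = 230 now. The firm offers 230 and keeps 500 − 230 = 270.
Round 3 (the union proposes): the firm can get 270 next round, worth 0.46 × 270 = 124.2 now, so the union offers 124.2, keeping 375.8.
Round 2 (the firm proposes): the union can get 375.8 next round, worth 0.46 × 375.8 = 172.868 now; the firm offers that and keeps 327.132.
Round 1 (the union proposes): the firm can get 327.132 next round, worth 0.46 × 327.132 = 150.48072 now; the union offers that and keeps 349.51928.

150.48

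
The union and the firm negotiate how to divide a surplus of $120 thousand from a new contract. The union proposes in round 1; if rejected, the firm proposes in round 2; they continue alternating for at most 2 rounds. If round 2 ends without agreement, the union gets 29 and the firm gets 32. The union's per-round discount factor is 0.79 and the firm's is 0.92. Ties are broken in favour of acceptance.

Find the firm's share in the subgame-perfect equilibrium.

Round 2 (the firm proposes): the union gets 29 if talks fail, so the firm offers 29 and keeps 91.
Round 1 (the union proposes): the firm can get 91 next round, worth 0.92 × 91 = 83.72 now, so the union offers 83.72, keeping 36.28.

83.72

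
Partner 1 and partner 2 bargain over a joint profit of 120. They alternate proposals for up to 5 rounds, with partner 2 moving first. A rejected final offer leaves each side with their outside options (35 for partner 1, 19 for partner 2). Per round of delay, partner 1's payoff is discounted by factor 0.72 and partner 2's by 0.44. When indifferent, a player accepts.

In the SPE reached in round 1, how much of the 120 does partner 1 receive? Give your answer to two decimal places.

Round 5 (partner 2 proposes): partner 1 gets 35 if talks fail, so partner 2 offers 35 and keeps 85.
Round 4 (partner 1 proposes): partner 2 can get 85 next round, worth 0.44 × 85 = 37.4 now. Partner 1 offers 37.4 and keeps 120 − 37.4 = 82.6.
Round 3 (partner 2 proposes): partner 1 can get 82.6 next round, worth 0.72 × 82.6 = 59.472 now. Partner 2 offers 59.472 and keeps 120 − 59.472 = 60.528.
Round 2 (partner 1 proposes): partner 2 can get 60.528 next round, worth 0.44 × 60.528 = 26.63232 now, so partner 1 offers 26.63232, keeping 93.36768.
Round 1 (partner 2 proposes): partner 1 can get 93.36768 next round, worth 0.72 × 93.36768 = 67.2247296 now. Partner 2 offers 67.2247296 and keeps 120 − 67.2247296 = 52.7752704.

67.22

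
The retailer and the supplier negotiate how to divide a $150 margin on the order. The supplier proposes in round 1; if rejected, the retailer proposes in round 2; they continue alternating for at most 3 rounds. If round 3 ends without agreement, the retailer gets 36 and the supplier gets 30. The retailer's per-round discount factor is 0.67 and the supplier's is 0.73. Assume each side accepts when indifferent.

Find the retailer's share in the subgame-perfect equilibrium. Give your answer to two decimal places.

44.74

Round 3 (the supplier proposes): the retailer gets 36 if talks fail, so the supplier offers 36 and keeps 114.
Round 2 (the retailer proposes): the supplier can get 114 next round, worth 0.73 × 114 = 83.22 now; the retailer offers that and keeps 66.78.
Round 1 (the supplier proposes): the retailer can get 66.78 next round, worth 0.67 × 66.78 = 44.7426 now. The supplier offers 44.7426 and keeps 150 − 44.7426 = 105.2574.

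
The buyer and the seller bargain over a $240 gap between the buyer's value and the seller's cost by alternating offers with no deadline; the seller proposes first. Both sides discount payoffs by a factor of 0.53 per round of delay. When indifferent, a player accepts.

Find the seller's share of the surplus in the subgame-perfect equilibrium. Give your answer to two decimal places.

When the seller proposes, the buyer accepts any offer worth at least 0.53 times what the buyer would get by proposing next round; and vice versa.
This gives x = 240 − 0.53y and y = 240 − 0.53x, where x and y are each side's share when it proposes.
Hence (1 − 0.53·0.53)x = 240(1 − 0.53), i.e. 0.7191·x = 112.8.
x ≈ 156.8627; the buyer's share is 240 − x ≈ 83.1373.

156.86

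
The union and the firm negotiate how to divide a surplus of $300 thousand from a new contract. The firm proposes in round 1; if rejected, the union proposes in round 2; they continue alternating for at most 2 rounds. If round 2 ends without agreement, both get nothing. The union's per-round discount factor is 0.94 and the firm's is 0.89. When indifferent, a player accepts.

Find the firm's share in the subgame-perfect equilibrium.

Work backward from the last round.
Round 2 (the union proposes): the firm will accept anything ≥ 0, so the union offers 0 and keeps 300.
Round 1 (the firm proposes): the union can get 300 next round, worth 0.94 × 300 = 282 now, so the firm offers 282, keeping 18.

18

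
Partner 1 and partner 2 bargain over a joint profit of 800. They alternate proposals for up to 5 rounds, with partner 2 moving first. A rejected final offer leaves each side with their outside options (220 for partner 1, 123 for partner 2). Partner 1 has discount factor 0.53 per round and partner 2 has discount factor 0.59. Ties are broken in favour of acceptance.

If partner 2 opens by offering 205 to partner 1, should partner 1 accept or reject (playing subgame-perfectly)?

Reject

Round 5 (partner 2 proposes): partner 1 gets 220 if talks fail, so partner 2 offers 220 and keeps 580.
Round 4 (partner 1 proposes): partner 2 can get 580 next round, worth 0.59 × 580 = 342.2 now; partner 1 offers that and keeps 457.8.
Round 3 (partner 2 proposes): partner 1 can get 457.8 next round, worth 0.53 × 457.8 = 242.634 now. Partner 2 offers 242.634 and keeps 800 − 242.634 = 557.366.
Round 2 (partner 1 proposes): partner 2 can get 557.366 next round, worth 0.59 × 557.366 = 328.84594 now, so partner 1 offers 328.84594, keeping 471.15406.
So by rejecting in round 1, partner 1 gets 471.15406 next round, worth 0.53 × 471.15406 = 249.7116518 now.
Offer 205 < 249.7116518, so partner 1 rejects.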